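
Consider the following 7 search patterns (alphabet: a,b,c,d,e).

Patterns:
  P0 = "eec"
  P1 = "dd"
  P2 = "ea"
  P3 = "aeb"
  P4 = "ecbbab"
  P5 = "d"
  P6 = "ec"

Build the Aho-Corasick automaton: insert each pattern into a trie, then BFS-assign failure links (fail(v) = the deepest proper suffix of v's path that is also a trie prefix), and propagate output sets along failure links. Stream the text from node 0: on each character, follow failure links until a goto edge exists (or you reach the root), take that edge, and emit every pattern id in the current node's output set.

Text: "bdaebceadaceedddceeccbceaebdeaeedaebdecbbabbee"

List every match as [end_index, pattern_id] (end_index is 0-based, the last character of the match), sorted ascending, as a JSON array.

Build automaton:
Trie (insert patterns):
  n0 'ε': a→7 d→4 e→1
  n1 'e': a→6 c→10 e→2
  n2 'ee': c→3
  n3 'eec': ·  ←P0
  n4 'd': d→5  ←P5
  n5 'dd': ·  ←P1
  n6 'ea': ·  ←P2
  n7 'a': e→8
  n8 'ae': b→9
  n9 'aeb': ·  ←P3
  n10 'ec': b→11  ←P6
  n11 'ecb': b→12
  n12 'ecbb': a→13
  n13 'ecbba': b→14
  n14 'ecbbab': ·  ←P4

Failure links (BFS by depth):
  fail(1) 'e': from fail(0)=0 chase 'e': 0 ⇒ 0;  out=∅∪out(0)=∅
  fail(4) 'd': from fail(0)=0 chase 'd': 0 ⇒ 0;  out={5}∪out(0)={5}
  fail(7) 'a': from fail(0)=0 chase 'a': 0 ⇒ 0;  out=∅∪out(0)=∅
  fail(2) 'ee': from fail(1)=0 chase 'e': 0 ⇒ 1;  out=∅∪out(1)=∅
  fail(5) 'dd': from fail(4)=0 chase 'd': 0 ⇒ 4;  out={1}∪out(4)={1,5}
  fail(6) 'ea': from fail(1)=0 chase 'a': 0 ⇒ 7;  out={2}∪out(7)={2}
  fail(8) 'ae': from fail(7)=0 chase 'e': 0 ⇒ 1;  out=∅∪out(1)=∅
  fail(10) 'ec': from fail(1)=0 chase 'c': 0 ⇒ 0;  out={6}∪out(0)={6}
  fail(3) 'eec': from fail(2)=1 chase 'c': 1 ⇒ 10;  out={0}∪out(10)={0,6}
  fail(9) 'aeb': from fail(8)=1 chase 'b': 1→0 ⇒ 0;  out={3}∪out(0)={3}
  fail(11) 'ecb': from fail(10)=0 chase 'b': 0 ⇒ 0;  out=∅∪out(0)=∅
  fail(12) 'ecbb': from fail(11)=0 chase 'b': 0 ⇒ 0;  out=∅∪out(0)=∅
  fail(13) 'ecbba': from fail(12)=0 chase 'a': 0 ⇒ 7;  out=∅∪out(7)=∅
  fail(14) 'ecbbab': from fail(13)=7 chase 'b': 7→0 ⇒ 0;  out={4}∪out(0)={4}

Scan:
[0] read 'b'  n0⇒n0
[1] read 'd'  n0⇒n4  → match P5@[1:1]
[2] read 'a'  n4⇒n7 (fail-walked)
[3] read 'e'  n7⇒n8
[4] read 'b'  n8⇒n9  → match P3@[2:4]
[5] read 'c'  n9⇒n0 (fail-walked)
[6] read 'e'  n0⇒n1
[7] read 'a'  n1⇒n6  → match P2@[6:7]
[8] read 'd'  n6⇒n4 (fail-walked)  → match P5@[8:8]
[9] read 'a'  n4⇒n7 (fail-walked)
[10] read 'c'  n7⇒n0 (fail-walked)
[11] read 'e'  n0⇒n1
[12] read 'e'  n1⇒n2
[13] read 'd'  n2⇒n4 (fail-walked)  → match P5@[13:13]
[14] read 'd'  n4⇒n5  → match P1@[13:14],P5@[14:14]
[15] read 'd'  n5⇒n5 (fail-walked)  → match P1@[14:15],P5@[15:15]
[16] read 'c'  n5⇒n0 (fail-walked)
[17] read 'e'  n0⇒n1
[18] read 'e'  n1⇒n2
[19] read 'c'  n2⇒n3  → match P0@[17:19],P6@[18:19]
[20] read 'c'  n3⇒n0 (fail-walked)
[21] read 'b'  n0⇒n0
[22] read 'c'  n0⇒n0
[23] read 'e'  n0⇒n1
[24] read 'a'  n1⇒n6  → match P2@[23:24]
[25] read 'e'  n6⇒n8 (fail-walked)
[26] read 'b'  n8⇒n9  → match P3@[24:26]
[27] read 'd'  n9⇒n4 (fail-walked)  → match P5@[27:27]
[28] read 'e'  n4⇒n1 (fail-walked)
[29] read 'a'  n1⇒n6  → match P2@[28:29]
[30] read 'e'  n6⇒n8 (fail-walked)
[31] read 'e'  n8⇒n2 (fail-walked)
[32] read 'd'  n2⇒n4 (fail-walked)  → match P5@[32:32]
[33] read 'a'  n4⇒n7 (fail-walked)
[34] read 'e'  n7⇒n8
[35] read 'b'  n8⇒n9  → match P3@[33:35]
[36] read 'd'  n9⇒n4 (fail-walked)  → match P5@[36:36]
[37] read 'e'  n4⇒n1 (fail-walked)
[38] read 'c'  n1⇒n10  → match P6@[37:38]
[39] read 'b'  n10⇒n11
[40] read 'b'  n11⇒n12
[41] read 'a'  n12⇒n13
[42] read 'b'  n13⇒n14  → match P4@[37:42]
[43] read 'b'  n14⇒n0 (fail-walked)
[44] read 'e'  n0⇒n1
[45] read 'e'  n1⇒n2

Matches: [[1,5],[4,3],[7,2],[8,5],[13,5],[14,1],[14,5],[15,1],[15,5],[19,0],[19,6],[24,2],[26,3],[27,5],[29,2],[32,5],[35,3],[36,5],[38,6],[42,4]]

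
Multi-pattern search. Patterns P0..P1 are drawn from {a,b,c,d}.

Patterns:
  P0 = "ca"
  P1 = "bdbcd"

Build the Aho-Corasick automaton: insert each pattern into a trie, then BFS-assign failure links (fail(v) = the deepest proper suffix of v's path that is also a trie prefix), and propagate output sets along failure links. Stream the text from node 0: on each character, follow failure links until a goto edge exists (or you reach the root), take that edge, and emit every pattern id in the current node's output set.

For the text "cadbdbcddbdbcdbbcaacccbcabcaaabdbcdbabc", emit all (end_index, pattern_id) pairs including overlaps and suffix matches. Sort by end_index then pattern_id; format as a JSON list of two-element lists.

Build:
Trie (insert patterns):
  0='ε' goto b→3 c→1
  1='c' goto a→2
  2='ca' goto ·  [P0 ends]
  3='b' goto d→4
  4='bd' goto b→5
  5='bdb' goto c→6
  6='bdbc' goto d→7
  7='bdbcd' goto ·  [P1 ends]

BFS fail/out derivation:
  fail(1) 'c': from fail(0)=0 chase 'c': 0 ⇒ 0;  out=∅∪out(0)=∅
  fail(3) 'b': from fail(0)=0 chase 'b': 0 ⇒ 0;  out=∅∪out(0)=∅
  fail(2) 'ca': from fail(1)=0 chase 'a': 0 ⇒ 0;  out={0}∪out(0)={0}
  fail(4) 'bd': from fail(3)=0 chase 'd': 0 ⇒ 0;  out=∅∪out(0)=∅
  fail(5) 'bdb': from fail(4)=0 chase 'b': 0 ⇒ 3;  out=∅∪out(3)=∅
  fail(6) 'bdbc': from fail(5)=3 chase 'c': 3→0 ⇒ 1;  out=∅∪out(1)=∅
  fail(7) 'bdbcd': from fail(6)=1 chase 'd': 1→0 ⇒ 0;  out={1}∪out(0)={1}

Scan:
pos 0 'c': at 1
pos 1 'a': at 2  → match P0@[0:1]
pos 2 'd': at 0 ·f
pos 3 'b': at 3
pos 4 'd': at 4
pos 5 'b': at 5
pos 6 'c': at 6
pos 7 'd': at 7  → match P1@[3:7]
pos 8 'd': at 0 ·f
pos 9 'b': at 3
pos 10 'd': at 4
pos 11 'b': at 5
pos 12 'c': at 6
pos 13 'd': at 7  → match P1@[9:13]
pos 14 'b': at 3 ·f
pos 15 'b': at 3 ·f
pos 16 'c': at 1 ·f
pos 17 'a': at 2  → match P0@[16:17]
pos 18 'a': at 0 ·f
pos 19 'c': at 1
pos 20 'c': at 1 ·f
pos 21 'c': at 1 ·f
pos 22 'b': at 3 ·f
pos 23 'c': at 1 ·f
pos 24 'a': at 2  → match P0@[23:24]
pos 25 'b': at 3 ·f
pos 26 'c': at 1 ·f
pos 27 'a': at 2  → match P0@[26:27]
pos 28 'a': at 0 ·f
pos 29 'a': at 0
pos 30 'b': at 3
pos 31 'd': at 4
pos 32 'b': at 5
pos 33 'c': at 6
pos 34 'd': at 7  → match P1@[30:34]
pos 35 'b': at 3 ·f
pos 36 'a': at 0 ·f
pos 37 'b': at 3
pos 38 'c': at 1 ·f

Result: [[1,0],[7,1],[13,1],[17,0],[24,0],[27,0],[34,1]]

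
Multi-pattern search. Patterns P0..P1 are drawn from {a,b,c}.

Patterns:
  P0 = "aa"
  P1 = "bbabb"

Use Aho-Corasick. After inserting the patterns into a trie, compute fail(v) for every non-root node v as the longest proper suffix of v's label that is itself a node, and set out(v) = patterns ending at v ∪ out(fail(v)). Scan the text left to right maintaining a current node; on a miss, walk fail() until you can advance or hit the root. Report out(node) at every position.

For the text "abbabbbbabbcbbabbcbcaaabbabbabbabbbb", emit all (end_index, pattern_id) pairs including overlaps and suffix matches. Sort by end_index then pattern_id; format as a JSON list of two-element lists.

Construct AC machine:
Trie nodes:
  n0 'ε': a→1 b→3
  n1 'a': a→2
  n2 'aa': ·  [P0 ends]
  n3 'b': b→4
  n4 'bb': a→5
  n5 'bba': b→6
  n6 'bbab': b→7
  n7 'bbabb': ·  [P1 ends]

BFS fail/out derivation:
  fail(1) 'a': from fail(0)=0 chase 'a': 0 ⇒ 0;  out=∅∪out(0)=∅
  fail(3) 'b': from fail(0)=0 chase 'b': 0 ⇒ 0;  out=∅∪out(0)=∅
  fail(2) 'aa': from fail(1)=0 chase 'a': 0 ⇒ 1;  out={0}∪out(1)={0}
  fail(4) 'bb': from fail(3)=0 chase 'b': 0 ⇒ 3;  out=∅∪out(3)=∅
  fail(5) 'bba': from fail(4)=3 chase 'a': 3→0 ⇒ 1;  out=∅∪out(1)=∅
  fail(6) 'bbab': from fail(5)=1 chase 'b': 1→0 ⇒ 3;  out=∅∪out(3)=∅
  fail(7) 'bbabb': from fail(6)=3 chase 'b': 3 ⇒ 4;  out={1}∪out(4)={1}

Text stream:
pos 0 'a': at 1
pos 1 'b': at 3 ·f
pos 2 'b': at 4
pos 3 'a': at 5
pos 4 'b': at 6
pos 5 'b': at 7  emit P1@[1:5]
pos 6 'b': at 4 ·f
pos 7 'b': at 4 ·f
pos 8 'a': at 5
pos 9 'b': at 6
pos 10 'b': at 7  emit P1@[6:10]
pos 11 'c': at 0 ·f
pos 12 'b': at 3
pos 13 'b': at 4
pos 14 'a': at 5
pos 15 'b': at 6
pos 16 'b': at 7  emit P1@[12:16]
pos 17 'c': at 0 ·f
pos 18 'b': at 3
pos 19 'c': at 0 ·f
pos 20 'a': at 1
pos 21 'a': at 2  emit P0@[20:21]
pos 22 'a': at 2 ·f  emit P0@[21:22]
pos 23 'b': at 3 ·f
pos 24 'b': at 4
pos 25 'a': at 5
pos 26 'b': at 6
pos 27 'b': at 7  emit P1@[23:27]
pos 28 'a': at 5 ·f
pos 29 'b': at 6
pos 30 'b': at 7  emit P1@[26:30]
pos 31 'a': at 5 ·f
pos 32 'b': at 6
pos 33 'b': at 7  emit P1@[29:33]
pos 34 'b': at 4 ·f
pos 35 'b': at 4 ·f

All matches (sorted): [[5,1],[10,1],[16,1],[21,0],[22,0],[27,1],[30,1],[33,1]]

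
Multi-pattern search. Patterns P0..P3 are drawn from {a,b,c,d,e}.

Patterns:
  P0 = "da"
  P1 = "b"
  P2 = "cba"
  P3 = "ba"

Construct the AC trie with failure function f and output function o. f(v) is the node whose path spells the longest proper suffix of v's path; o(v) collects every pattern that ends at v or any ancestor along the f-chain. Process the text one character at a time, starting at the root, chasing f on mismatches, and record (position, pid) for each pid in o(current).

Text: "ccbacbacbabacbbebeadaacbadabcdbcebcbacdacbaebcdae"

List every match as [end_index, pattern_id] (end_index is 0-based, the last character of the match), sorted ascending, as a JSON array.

Construct AC machine:
Trie nodes:
  0='ε' goto b→3 c→4 d→1
  1='d' goto a→2
  2='da' goto ·  ←P0
  3='b' goto a→7  ←P1
  4='c' goto b→5
  5='cb' goto a→6
  6='cba' goto ·  ←P2
  7='ba' goto ·  ←P3

Failure links (BFS by depth):
  fail(1) 'd': from fail(0)=0 chase 'd': 0 ⇒ 0;  out=∅∪out(0)=∅
  fail(3) 'b': from fail(0)=0 chase 'b': 0 ⇒ 0;  out={1}∪out(0)={1}
  fail(4) 'c': from fail(0)=0 chase 'c': 0 ⇒ 0;  out=∅∪out(0)=∅
  fail(2) 'da': from fail(1)=0 chase 'a': 0 ⇒ 0;  out={0}∪out(0)={0}
  fail(5) 'cb': from fail(4)=0 chase 'b': 0 ⇒ 3;  out=∅∪out(3)={1}
  fail(7) 'ba': from fail(3)=0 chase 'a': 0 ⇒ 0;  out={3}∪out(0)={3}
  fail(6) 'cba': from fail(5)=3 chase 'a': 3 ⇒ 7;  out={2}∪out(7)={2,3}

Run:
pos 0 'c': at 4
pos 1 'c': at 4 (fail-walked)
pos 2 'b': at 5  → match P1@[2:2]
pos 3 'a': at 6  → match P2@[1:3],P3@[2:3]
pos 4 'c': at 4 (fail-walked)
pos 5 'b': at 5  → match P1@[5:5]
pos 6 'a': at 6  → match P2@[4:6],P3@[5:6]
pos 7 'c': at 4 (fail-walked)
pos 8 'b': at 5  → match P1@[8:8]
pos 9 'a': at 6  → match P2@[7:9],P3@[8:9]
pos 10 'b': at 3 (fail-walked)  → match P1@[10:10]
pos 11 'a': at 7  → match P3@[10:11]
pos 12 'c': at 4 (fail-walked)
pos 13 'b': at 5  → match P1@[13:13]
pos 14 'b': at 3 (fail-walked)  → match P1@[14:14]
pos 15 'e': at 0 (fail-walked)
pos 16 'b': at 3  → match P1@[16:16]
pos 17 'e': at 0 (fail-walked)
pos 18 'a': at 0
pos 19 'd': at 1
pos 20 'a': at 2  → match P0@[19:20]
pos 21 'a': at 0 (fail-walked)
pos 22 'c': at 4
pos 23 'b': at 5  → match P1@[23:23]
pos 24 'a': at 6  → match P2@[22:24],P3@[23:24]
pos 25 'd': at 1 (fail-walked)
pos 26 'a': at 2  → match P0@[25:26]
pos 27 'b': at 3 (fail-walked)  → match P1@[27:27]
pos 28 'c': at 4 (fail-walked)
pos 29 'd': at 1 (fail-walked)
pos 30 'b': at 3 (fail-walked)  → match P1@[30:30]
pos 31 'c': at 4 (fail-walked)
pos 32 'e': at 0 (fail-walked)
pos 33 'b': at 3  → match P1@[33:33]
pos 34 'c': at 4 (fail-walked)
pos 35 'b': at 5  → match P1@[35:35]
pos 36 'a': at 6  → match P2@[34:36],P3@[35:36]
pos 37 'c': at 4 (fail-walked)
pos 38 'd': at 1 (fail-walked)
pos 39 'a': at 2  → match P0@[38:39]
pos 40 'c': at 4 (fail-walked)
pos 41 'b': at 5  → match P1@[41:41]
pos 42 'a': at 6  → match P2@[40:42],P3@[41:42]
pos 43 'e': at 0 (fail-walked)
pos 44 'b': at 3  → match P1@[44:44]
pos 45 'c': at 4 (fail-walked)
pos 46 'd': at 1 (fail-walked)
pos 47 'a': at 2  → match P0@[46:47]
pos 48 'e': at 0 (fail-walked)

Result: [[2,1],[3,2],[3,3],[5,1],[6,2],[6,3],[8,1],[9,2],[9,3],[10,1],[11,3],[13,1],[14,1],[16,1],[20,0],[23,1],[24,2],[24,3],[26,0],[27,1],[30,1],[33,1],[35,1],[36,2],[36,3],[39,0],[41,1],[42,2],[42,3],[44,1],[47,0]]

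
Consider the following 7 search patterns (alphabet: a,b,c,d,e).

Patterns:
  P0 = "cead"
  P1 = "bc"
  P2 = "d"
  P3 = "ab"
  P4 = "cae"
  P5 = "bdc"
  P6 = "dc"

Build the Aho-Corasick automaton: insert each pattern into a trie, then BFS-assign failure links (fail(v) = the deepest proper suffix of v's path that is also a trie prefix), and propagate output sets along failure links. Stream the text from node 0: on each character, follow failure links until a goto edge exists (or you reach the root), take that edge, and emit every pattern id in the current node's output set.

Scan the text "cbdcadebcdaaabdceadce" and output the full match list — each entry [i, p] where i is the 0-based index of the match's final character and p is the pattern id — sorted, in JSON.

Construct AC machine:
Trie (insert patterns):
  n0 'ε': a→8 b→5 c→1 d→7
  n1 'c': a→10 e→2
  n2 'ce': a→3
  n3 'cea': d→4
  n4 'cead': ·  ←P0
  n5 'b': c→6 d→12
  n6 'bc': ·  ←P1
  n7 'd': c→14  ←P2
  n8 'a': b→9
  n9 'ab': ·  ←P3
  n10 'ca': e→11
  n11 'cae': ·  ←P4
  n12 'bd': c→13
  n13 'bdc': ·  ←P5
  n14 'dc': ·  ←P6

BFS fail/out derivation:
  n1('c'): parent n0 fail=0; on 'c' 0 → fail=0;  out ∅∪∅=∅
  n5('b'): parent n0 fail=0; on 'b' 0 → fail=0;  out ∅∪∅=∅
  n7('d'): parent n0 fail=0; on 'd' 0 → fail=0;  out {2}∪∅={2}
  n8('a'): parent n0 fail=0; on 'a' 0 → fail=0;  out ∅∪∅=∅
  n2('ce'): parent n1 fail=0; on 'e' 0 → fail=0;  out ∅∪∅=∅
  n6('bc'): parent n5 fail=0; on 'c' 0 → fail=1;  out {1}∪∅={1}
  n9('ab'): parent n8 fail=0; on 'b' 0 → fail=5;  out {3}∪∅={3}
  n10('ca'): parent n1 fail=0; on 'a' 0 → fail=8;  out ∅∪∅=∅
  n12('bd'): parent n5 fail=0; on 'd' 0 → fail=7;  out ∅∪{2}={2}
  n14('dc'): parent n7 fail=0; on 'c' 0 → fail=1;  out {6}∪∅={6}
  n3('cea'): parent n2 fail=0; on 'a' 0 → fail=8;  out ∅∪∅=∅
  n11('cae'): parent n10 fail=8; on 'e' 8→0 → fail=0;  out {4}∪∅={4}
  n13('bdc'): parent n12 fail=7; on 'c' 7 → fail=14;  out {5}∪{6}={5,6}
  n4('cead'): parent n3 fail=8; on 'd' 8→0 → fail=7;  out {0}∪{2}={0,2}

Text stream:
i=0 'c': node 0→1
i=1 'b': node 1→5 (fail-walked)
i=2 'd': node 5→12  ** P2@[2:2]
i=3 'c': node 12→13  ** P5@[1:3],P6@[2:3]
i=4 'a': node 13→10 (fail-walked)
i=5 'd': node 10→7 (fail-walked)  ** P2@[5:5]
i=6 'e': node 7→0 (fail-walked)
i=7 'b': node 0→5
i=8 'c': node 5→6  ** P1@[7:8]
i=9 'd': node 6→7 (fail-walked)  ** P2@[9:9]
i=10 'a': node 7→8 (fail-walked)
i=11 'a': node 8→8 (fail-walked)
i=12 'a': node 8→8 (fail-walked)
i=13 'b': node 8→9  ** P3@[12:13]
i=14 'd': node 9→12 (fail-walked)  ** P2@[14:14]
i=15 'c': node 12→13  ** P5@[13:15],P6@[14:15]
i=16 'e': node 13→2 (fail-walked)
i=17 'a': node 2→3
i=18 'd': node 3→4  ** P0@[15:18],P2@[18:18]
i=19 'c': node 4→14 (fail-walked)  ** P6@[18:19]
i=20 'e': node 14→2 (fail-walked)

All matches (sorted): [[2,2],[3,5],[3,6],[5,2],[8,1],[9,2],[13,3],[14,2],[15,5],[15,6],[18,0],[18,2],[19,6]]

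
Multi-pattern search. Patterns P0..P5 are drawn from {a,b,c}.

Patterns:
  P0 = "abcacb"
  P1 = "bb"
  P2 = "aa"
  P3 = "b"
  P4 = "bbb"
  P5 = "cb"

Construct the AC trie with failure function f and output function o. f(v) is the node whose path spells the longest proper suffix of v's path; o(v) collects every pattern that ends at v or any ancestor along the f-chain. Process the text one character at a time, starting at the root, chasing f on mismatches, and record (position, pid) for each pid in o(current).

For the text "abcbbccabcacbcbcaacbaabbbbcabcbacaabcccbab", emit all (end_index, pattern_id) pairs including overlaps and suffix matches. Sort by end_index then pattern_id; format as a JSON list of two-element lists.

Build automaton:
Trie nodes:
  0='ε' goto a→1 b→7 c→11
  1='a' goto a→9 b→2
  2='ab' goto c→3
  3='abc' goto a→4
  4='abca' goto c→5
  5='abcac' goto b→6
  6='abcacb' goto ·  [P0 ends]
  7='b' goto b→8  [P3 ends]
  8='bb' goto b→10  [P1 ends]
  9='aa' goto ·  [P2 ends]
  10='bbb' goto ·  [P4 ends]
  11='c' goto b→12
  12='cb' goto ·  [P5 ends]

BFS fail/out derivation:
  fail(1) 'a': from fail(0)=0 chase 'a': 0 ⇒ 0;  out=∅∪out(0)=∅
  fail(7) 'b': from fail(0)=0 chase 'b': 0 ⇒ 0;  out={3}∪out(0)={3}
  fail(11) 'c': from fail(0)=0 chase 'c': 0 ⇒ 0;  out=∅∪out(0)=∅
  fail(2) 'ab': from fail(1)=0 chase 'b': 0 ⇒ 7;  out=∅∪out(7)={3}
  fail(8) 'bb': from fail(7)=0 chase 'b': 0 ⇒ 7;  out={1}∪out(7)={1,3}
  fail(9) 'aa': from fail(1)=0 chase 'a': 0 ⇒ 1;  out={2}∪out(1)={2}
  fail(12) 'cb': from fail(11)=0 chase 'b': 0 ⇒ 7;  out={5}∪out(7)={3,5}
  fail(3) 'abc': from fail(2)=7 chase 'c': 7→0 ⇒ 11;  out=∅∪out(11)=∅
  fail(10) 'bbb': from fail(8)=7 chase 'b': 7 ⇒ 8;  out={4}∪out(8)={1,3,4}
  fail(4) 'abca': from fail(3)=11 chase 'a': 11→0 ⇒ 1;  out=∅∪out(1)=∅
  fail(5) 'abcac': from fail(4)=1 chase 'c': 1→0 ⇒ 11;  out=∅∪out(11)=∅
  fail(6) 'abcacb': from fail(5)=11 chase 'b': 11 ⇒ 12;  out={0}∪out(12)={0,3,5}

Run:
[0] read 'a'  n0⇒n1
[1] read 'b'  n1⇒n2  ** P3@[1:1]
[2] read 'c'  n2⇒n3
[3] read 'b'  n3⇒n12 (via fail)  ** P3@[3:3],P5@[2:3]
[4] read 'b'  n12⇒n8 (via fail)  ** P1@[3:4],P3@[4:4]
[5] read 'c'  n8⇒n11 (via fail)
[6] read 'c'  n11⇒n11 (via fail)
[7] read 'a'  n11⇒n1 (via fail)
[8] read 'b'  n1⇒n2  ** P3@[8:8]
[9] read 'c'  n2⇒n3
[10] read 'a'  n3⇒n4
[11] read 'c'  n4⇒n5
[12] read 'b'  n5⇒n6  ** P0@[7:12],P3@[12:12],P5@[11:12]
[13] read 'c'  n6⇒n11 (via fail)
[14] read 'b'  n11⇒n12  ** P3@[14:14],P5@[13:14]
[15] read 'c'  n12⇒n11 (via fail)
[16] read 'a'  n11⇒n1 (via fail)
[17] read 'a'  n1⇒n9  ** P2@[16:17]
[18] read 'c'  n9⇒n11 (via fail)
[19] read 'b'  n11⇒n12  ** P3@[19:19],P5@[18:19]
[20] read 'a'  n12⇒n1 (via fail)
[21] read 'a'  n1⇒n9  ** P2@[20:21]
[22] read 'b'  n9⇒n2 (via fail)  ** P3@[22:22]
[23] read 'b'  n2⇒n8 (via fail)  ** P1@[22:23],P3@[23:23]
[24] read 'b'  n8⇒n10  ** P1@[23:24],P3@[24:24],P4@[22:24]
[25] read 'b'  n10⇒n10 (via fail)  ** P1@[24:25],P3@[25:25],P4@[23:25]
[26] read 'c'  n10⇒n11 (via fail)
[27] read 'a'  n11⇒n1 (via fail)
[28] read 'b'  n1⇒n2  ** P3@[28:28]
[29] read 'c'  n2⇒n3
[30] read 'b'  n3⇒n12 (via fail)  ** P3@[30:30],P5@[29:30]
[31] read 'a'  n12⇒n1 (via fail)
[32] read 'c'  n1⇒n11 (via fail)
[33] read 'a'  n11⇒n1 (via fail)
[34] read 'a'  n1⇒n9  ** P2@[33:34]
[35] read 'b'  n9⇒n2 (via fail)  ** P3@[35:35]
[36] read 'c'  n2⇒n3
[37] read 'c'  n3⇒n11 (via fail)
[38] read 'c'  n11⇒n11 (via fail)
[39] read 'b'  n11⇒n12  ** P3@[39:39],P5@[38:39]
[40] read 'a'  n12⇒n1 (via fail)
[41] read 'b'  n1⇒n2  ** P3@[41:41]

Result: [[1,3],[3,3],[3,5],[4,1],[4,3],[8,3],[12,0],[12,3],[12,5],[14,3],[14,5],[17,2],[19,3],[19,5],[21,2],[22,3],[23,1],[23,3],[24,1],[24,3],[24,4],[25,1],[25,3],[25,4],[28,3],[30,3],[30,5],[34,2],[35,3],[39,3],[39,5],[41,3]]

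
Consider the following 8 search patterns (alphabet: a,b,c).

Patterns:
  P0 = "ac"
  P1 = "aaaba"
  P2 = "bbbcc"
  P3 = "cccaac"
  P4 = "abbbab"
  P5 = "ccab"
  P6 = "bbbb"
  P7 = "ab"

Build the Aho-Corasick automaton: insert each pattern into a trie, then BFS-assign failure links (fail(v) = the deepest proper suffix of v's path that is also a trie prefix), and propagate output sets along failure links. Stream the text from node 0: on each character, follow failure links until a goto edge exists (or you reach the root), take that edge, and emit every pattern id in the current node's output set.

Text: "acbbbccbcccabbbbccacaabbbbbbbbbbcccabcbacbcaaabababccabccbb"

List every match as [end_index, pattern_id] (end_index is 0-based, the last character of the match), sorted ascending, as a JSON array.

Construct AC machine:
Trie (insert patterns):
  n0 'ε': a→1 b→7 c→12
  n1 'a': a→3 b→18 c→2
  n2 'ac': ·  [P0 ends]
  n3 'aa': a→4
  n4 'aaa': b→5
  n5 'aaab': a→6
  n6 'aaaba': ·  [P1 ends]
  n7 'b': b→8
  n8 'bb': b→9
  n9 'bbb': b→25 c→10
  n10 'bbbc': c→11
  n11 'bbbcc': ·  [P2 ends]
  n12 'c': c→13
  n13 'cc': a→23 c→14
  n14 'ccc': a→15
  n15 'ccca': a→16
  n16 'cccaa': c→17
  n17 'cccaac': ·  [P3 ends]
  n18 'ab': b→19  [P7 ends]
  n19 'abb': b→20
  n20 'abbb': a→21
  n21 'abbba': b→22
  n22 'abbbab': ·  [P4 ends]
  n23 'cca': b→24
  n24 'ccab': ·  [P5 ends]
  n25 'bbbb': ·  [P6 ends]

BFS fail/out derivation:
  fail(1) 'a': from fail(0)=0 chase 'a': 0 ⇒ 0;  out=∅∪out(0)=∅
  fail(7) 'b': from fail(0)=0 chase 'b': 0 ⇒ 0;  out=∅∪out(0)=∅
  fail(12) 'c': from fail(0)=0 chase 'c': 0 ⇒ 0;  out=∅∪out(0)=∅
  fail(2) 'ac': from fail(1)=0 chase 'c': 0 ⇒ 12;  out={0}∪out(12)={0}
  fail(3) 'aa': from fail(1)=0 chase 'a': 0 ⇒ 1;  out=∅∪out(1)=∅
  fail(8) 'bb': from fail(7)=0 chase 'b': 0 ⇒ 7;  out=∅∪out(7)=∅
  fail(13) 'cc': from fail(12)=0 chase 'c': 0 ⇒ 12;  out=∅∪out(12)=∅
  fail(18) 'ab': from fail(1)=0 chase 'b': 0 ⇒ 7;  out={7}∪out(7)={7}
  fail(4) 'aaa': from fail(3)=1 chase 'a': 1 ⇒ 3;  out=∅∪out(3)=∅
  fail(9) 'bbb': from fail(8)=7 chase 'b': 7 ⇒ 8;  out=∅∪out(8)=∅
  fail(14) 'ccc': from fail(13)=12 chase 'c': 12 ⇒ 13;  out=∅∪out(13)=∅
  fail(19) 'abb': from fail(18)=7 chase 'b': 7 ⇒ 8;  out=∅∪out(8)=∅
  fail(23) 'cca': from fail(13)=12 chase 'a': 12→0 ⇒ 1;  out=∅∪out(1)=∅
  fail(5) 'aaab': from fail(4)=3 chase 'b': 3→1 ⇒ 18;  out=∅∪out(18)={7}
  fail(10) 'bbbc': from fail(9)=8 chase 'c': 8→7→0 ⇒ 12;  out=∅∪out(12)=∅
  fail(15) 'ccca': from fail(14)=13 chase 'a': 13 ⇒ 23;  out=∅∪out(23)=∅
  fail(20) 'abbb': from fail(19)=8 chase 'b': 8 ⇒ 9;  out=∅∪out(9)=∅
  fail(24) 'ccab': from fail(23)=1 chase 'b': 1 ⇒ 18;  out={5}∪out(18)={5,7}
  fail(25) 'bbbb': from fail(9)=8 chase 'b': 8 ⇒ 9;  out={6}∪out(9)={6}
  fail(6) 'aaaba': from fail(5)=18 chase 'a': 18→7→0 ⇒ 1;  out={1}∪out(1)={1}
  fail(11) 'bbbcc': from fail(10)=12 chase 'c': 12 ⇒ 13;  out={2}∪out(13)={2}
  fail(16) 'cccaa': from fail(15)=23 chase 'a': 23→1 ⇒ 3;  out=∅∪out(3)=∅
  fail(21) 'abbba': from fail(20)=9 chase 'a': 9→8→7→0 ⇒ 1;  out=∅∪out(1)=∅
  fail(17) 'cccaac': from fail(16)=3 chase 'c': 3→1 ⇒ 2;  out={3}∪out(2)={0,3}
  fail(22) 'abbbab': from fail(21)=1 chase 'b': 1 ⇒ 18;  out={4}∪out(18)={4,7}

Text stream:
[0] read 'a'  n0⇒n1
[1] read 'c'  n1⇒n2  → match P0@[0:1]
[2] read 'b'  n2⇒n7 (fail-walked)
[3] read 'b'  n7⇒n8
[4] read 'b'  n8⇒n9
[5] read 'c'  n9⇒n10
[6] read 'c'  n10⇒n11  → match P2@[2:6]
[7] read 'b'  n11⇒n7 (fail-walked)
[8] read 'c'  n7⇒n12 (fail-walked)
[9] read 'c'  n12⇒n13
[10] read 'c'  n13⇒n14
[11] read 'a'  n14⇒n15
[12] read 'b'  n15⇒n24 (fail-walked)  → match P5@[9:12],P7@[11:12]
[13] read 'b'  n24⇒n19 (fail-walked)
[14] read 'b'  n19⇒n20
[15] read 'b'  n20⇒n25 (fail-walked)  → match P6@[12:15]
[16] read 'c'  n25⇒n10 (fail-walked)
[17] read 'c'  n10⇒n11  → match P2@[13:17]
[18] read 'a'  n11⇒n23 (fail-walked)
[19] read 'c'  n23⇒n2 (fail-walked)  → match P0@[18:19]
[20] read 'a'  n2⇒n1 (fail-walked)
[21] read 'a'  n1⇒n3
[22] read 'b'  n3⇒n18 (fail-walked)  → match P7@[21:22]
[23] read 'b'  n18⇒n19
[24] read 'b'  n19⇒n20
[25] read 'b'  n20⇒n25 (fail-walked)  → match P6@[22:25]
[26] read 'b'  n25⇒n25 (fail-walked)  → match P6@[23:26]
[27] read 'b'  n25⇒n25 (fail-walked)  → match P6@[24:27]
[28] read 'b'  n25⇒n25 (fail-walked)  → match P6@[25:28]
[29] read 'b'  n25⇒n25 (fail-walked)  → match P6@[26:29]
[30] read 'b'  n25⇒n25 (fail-walked)  → match P6@[27:30]
[31] read 'b'  n25⇒n25 (fail-walked)  → match P6@[28:31]
[32] read 'c'  n25⇒n10 (fail-walked)
[33] read 'c'  n10⇒n11  → match P2@[29:33]
[34] read 'c'  n11⇒n14 (fail-walked)
[35] read 'a'  n14⇒n15
[36] read 'b'  n15⇒n24 (fail-walked)  → match P5@[33:36],P7@[35:36]
[37] read 'c'  n24⇒n12 (fail-walked)
[38] read 'b'  n12⇒n7 (fail-walked)
[39] read 'a'  n7⇒n1 (fail-walked)
[40] read 'c'  n1⇒n2  → match P0@[39:40]
[41] read 'b'  n2⇒n7 (fail-walked)
[42] read 'c'  n7⇒n12 (fail-walked)
[43] read 'a'  n12⇒n1 (fail-walked)
[44] read 'a'  n1⇒n3
[45] read 'a'  n3⇒n4
[46] read 'b'  n4⇒n5  → match P7@[45:46]
[47] read 'a'  n5⇒n6  → match P1@[43:47]
[48] read 'b'  n6⇒n18 (fail-walked)  → match P7@[47:48]
[49] read 'a'  n18⇒n1 (fail-walked)
[50] read 'b'  n1⇒n18  → match P7@[49:50]
[51] read 'c'  n18⇒n12 (fail-walked)
[52] read 'c'  n12⇒n13
[53] read 'a'  n13⇒n23
[54] read 'b'  n23⇒n24  → match P5@[51:54],P7@[53:54]
[55] read 'c'  n24⇒n12 (fail-walked)
[56] read 'c'  n12⇒n13
[57] read 'b'  n13⇒n7 (fail-walked)
[58] read 'b'  n7⇒n8

All matches (sorted): [[1,0],[6,2],[12,5],[12,7],[15,6],[17,2],[19,0],[22,7],[25,6],[26,6],[27,6],[28,6],[29,6],[30,6],[31,6],[33,2],[36,5],[36,7],[40,0],[46,7],[47,1],[48,7],[50,7],[54,5],[54,7]]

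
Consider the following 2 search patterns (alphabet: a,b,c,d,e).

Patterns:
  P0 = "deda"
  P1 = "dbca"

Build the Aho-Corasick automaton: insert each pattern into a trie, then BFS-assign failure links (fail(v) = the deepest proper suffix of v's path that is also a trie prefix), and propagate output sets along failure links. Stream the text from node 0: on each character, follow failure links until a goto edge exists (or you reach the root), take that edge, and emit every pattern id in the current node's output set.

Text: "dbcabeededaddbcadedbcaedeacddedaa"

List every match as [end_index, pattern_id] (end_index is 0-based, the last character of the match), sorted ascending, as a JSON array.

Construct AC machine:
Trie (insert patterns):
  n0 'ε': d→1
  n1 'd': b→5 e→2
  n2 'de': d→3
  n3 'ded': a→4
  n4 'deda': ·  [P0 ends]
  n5 'db': c→6
  n6 'dbc': a→7
  n7 'dbca': ·  [P1 ends]

Failure links (BFS by depth):
  n1('d'): parent n0 fail=0; on 'd' 0 → fail=0;  out ∅∪∅=∅
  n2('de'): parent n1 fail=0; on 'e' 0 → fail=0;  out ∅∪∅=∅
  n5('db'): parent n1 fail=0; on 'b' 0 → fail=0;  out ∅∪∅=∅
  n3('ded'): parent n2 fail=0; on 'd' 0 → fail=1;  out ∅∪∅=∅
  n6('dbc'): parent n5 fail=0; on 'c' 0 → fail=0;  out ∅∪∅=∅
  n4('deda'): parent n3 fail=1; on 'a' 1→0 → fail=0;  out {0}∪∅={0}
  n7('dbca'): parent n6 fail=0; on 'a' 0 → fail=0;  out {1}∪∅={1}

Scan:
i=0 'd': node 0→1
i=1 'b': node 1→5
i=2 'c': node 5→6
i=3 'a': node 6→7  → match P1@[0:3]
i=4 'b': node 7→0 (fail-walked)
i=5 'e': node 0→0
i=6 'e': node 0→0
i=7 'd': node 0→1
i=8 'e': node 1→2
i=9 'd': node 2→3
i=10 'a': node 3→4  → match P0@[7:10]
i=11 'd': node 4→1 (fail-walked)
i=12 'd': node 1→1 (fail-walked)
i=13 'b': node 1→5
i=14 'c': node 5→6
i=15 'a': node 6→7  → match P1@[12:15]
i=16 'd': node 7→1 (fail-walked)
i=17 'e': node 1→2
i=18 'd': node 2→3
i=19 'b': node 3→5 (fail-walked)
i=20 'c': node 5→6
i=21 'a': node 6→7  → match P1@[18:21]
i=22 'e': node 7→0 (fail-walked)
i=23 'd': node 0→1
i=24 'e': node 1→2
i=25 'a': node 2→0 (fail-walked)
i=26 'c': node 0→0
i=27 'd': node 0→1
i=28 'd': node 1→1 (fail-walked)
i=29 'e': node 1→2
i=30 'd': node 2→3
i=31 'a': node 3→4  → match P0@[28:31]
i=32 'a': node 4→0 (fail-walked)

Result: [[3,1],[10,0],[15,1],[21,1],[31,0]]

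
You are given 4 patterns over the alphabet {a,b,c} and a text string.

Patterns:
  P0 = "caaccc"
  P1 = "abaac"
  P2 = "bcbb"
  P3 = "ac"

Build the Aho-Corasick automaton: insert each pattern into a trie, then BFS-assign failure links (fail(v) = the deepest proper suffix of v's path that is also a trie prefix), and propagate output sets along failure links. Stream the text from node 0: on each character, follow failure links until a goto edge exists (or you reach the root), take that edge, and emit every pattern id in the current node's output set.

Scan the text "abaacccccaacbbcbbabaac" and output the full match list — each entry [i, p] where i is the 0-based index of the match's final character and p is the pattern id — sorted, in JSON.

Build:
Trie (insert patterns):
  0='ε' goto a→7 b→12 c→1
  1='c' goto a→2
  2='ca' goto a→3
  3='caa' goto c→4
  4='caac' goto c→5
  5='caacc' goto c→6
  6='caaccc' goto ·  [P0 ends]
  7='a' goto b→8 c→16
  8='ab' goto a→9
  9='aba' goto a→10
  10='abaa' goto c→11
  11='abaac' goto ·  [P1 ends]
  12='b' goto c→13
  13='bc' goto b→14
  14='bcb' goto b→15
  15='bcbb' goto ·  [P2 ends]
  16='ac' goto ·  [P3 ends]

Failure links (BFS by depth):
  fail(1) 'c': from fail(0)=0 chase 'c': 0 ⇒ 0;  out=∅∪out(0)=∅
  fail(7) 'a': from fail(0)=0 chase 'a': 0 ⇒ 0;  out=∅∪out(0)=∅
  fail(12) 'b': from fail(0)=0 chase 'b': 0 ⇒ 0;  out=∅∪out(0)=∅
  fail(2) 'ca': from fail(1)=0 chase 'a': 0 ⇒ 7;  out=∅∪out(7)=∅
  fail(8) 'ab': from fail(7)=0 chase 'b': 0 ⇒ 12;  out=∅∪out(12)=∅
  fail(13) 'bc': from fail(12)=0 chase 'c': 0 ⇒ 1;  out=∅∪out(1)=∅
  fail(16) 'ac': from fail(7)=0 chase 'c': 0 ⇒ 1;  out={3}∪out(1)={3}
  fail(3) 'caa': from fail(2)=7 chase 'a': 7→0 ⇒ 7;  out=∅∪out(7)=∅
  fail(9) 'aba': from fail(8)=12 chase 'a': 12→0 ⇒ 7;  out=∅∪out(7)=∅
  fail(14) 'bcb': from fail(13)=1 chase 'b': 1→0 ⇒ 12;  out=∅∪out(12)=∅
  fail(4) 'caac': from fail(3)=7 chase 'c': 7 ⇒ 16;  out=∅∪out(16)={3}
  fail(10) 'abaa': from fail(9)=7 chase 'a': 7→0 ⇒ 7;  out=∅∪out(7)=∅
  fail(15) 'bcbb': from fail(14)=12 chase 'b': 12→0 ⇒ 12;  out={2}∪out(12)={2}
  fail(5) 'caacc': from fail(4)=16 chase 'c': 16→1→0 ⇒ 1;  out=∅∪out(1)=∅
  fail(11) 'abaac': from fail(10)=7 chase 'c': 7 ⇒ 16;  out={1}∪out(16)={1,3}
  fail(6) 'caaccc': from fail(5)=1 chase 'c': 1→0 ⇒ 1;  out={0}∪out(1)={0}

Run:
pos 0 'a': at 7
pos 1 'b': at 8
pos 2 'a': at 9
pos 3 'a': at 10
pos 4 'c': at 11  emit P1@[0:4],P3@[3:4]
pos 5 'c': at 1 ·f
pos 6 'c': at 1 ·f
pos 7 'c': at 1 ·f
pos 8 'c': at 1 ·f
pos 9 'a': at 2
pos 10 'a': at 3
pos 11 'c': at 4  emit P3@[10:11]
pos 12 'b': at 12 ·f
pos 13 'b': at 12 ·f
pos 14 'c': at 13
pos 15 'b': at 14
pos 16 'b': at 15  emit P2@[13:16]
pos 17 'a': at 7 ·f
pos 18 'b': at 8
pos 19 'a': at 9
pos 20 'a': at 10
pos 21 'c': at 11  emit P1@[17:21],P3@[20:21]

Result: [[4,1],[4,3],[11,3],[16,2],[21,1],[21,3]]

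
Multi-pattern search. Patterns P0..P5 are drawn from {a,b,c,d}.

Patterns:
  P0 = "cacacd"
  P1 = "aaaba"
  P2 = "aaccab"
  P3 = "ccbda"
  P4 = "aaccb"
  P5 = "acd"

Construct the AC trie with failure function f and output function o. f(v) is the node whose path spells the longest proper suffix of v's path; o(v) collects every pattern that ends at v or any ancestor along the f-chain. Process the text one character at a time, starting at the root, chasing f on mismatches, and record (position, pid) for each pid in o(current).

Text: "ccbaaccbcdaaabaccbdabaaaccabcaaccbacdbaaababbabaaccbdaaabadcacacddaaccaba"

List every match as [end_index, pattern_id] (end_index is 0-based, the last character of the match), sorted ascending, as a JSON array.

Build automaton:
Trie nodes:
  n0 'ε': a→7 c→1
  n1 'c': a→2 c→16
  n2 'ca': c→3
  n3 'cac': a→4
  n4 'caca': c→5
  n5 'cacac': d→6
  n6 'cacacd': ·  [P0 ends]
  n7 'a': a→8 c→21
  n8 'aa': a→9 c→12
  n9 'aaa': b→10
  n10 'aaab': a→11
  n11 'aaaba': ·  [P1 ends]
  n12 'aac': c→13
  n13 'aacc': a→14 b→20
  n14 'aacca': b→15
  n15 'aaccab': ·  [P2 ends]
  n16 'cc': b→17
  n17 'ccb': d→18
  n18 'ccbd': a→19
  n19 'ccbda': ·  [P3 ends]
  n20 'aaccb': ·  [P4 ends]
  n21 'ac': d→22
  n22 'acd': ·  [P5 ends]

Failure links (BFS by depth):
  fail(1) 'c': from fail(0)=0 chase 'c': 0 ⇒ 0;  out=∅∪out(0)=∅
  fail(7) 'a': from fail(0)=0 chase 'a': 0 ⇒ 0;  out=∅∪out(0)=∅
  fail(2) 'ca': from fail(1)=0 chase 'a': 0 ⇒ 7;  out=∅∪out(7)=∅
  fail(8) 'aa': from fail(7)=0 chase 'a': 0 ⇒ 7;  out=∅∪out(7)=∅
  fail(16) 'cc': from fail(1)=0 chase 'c': 0 ⇒ 1;  out=∅∪out(1)=∅
  fail(21) 'ac': from fail(7)=0 chase 'c': 0 ⇒ 1;  out=∅∪out(1)=∅
  fail(3) 'cac': from fail(2)=7 chase 'c': 7 ⇒ 21;  out=∅∪out(21)=∅
  fail(9) 'aaa': from fail(8)=7 chase 'a': 7 ⇒ 8;  out=∅∪out(8)=∅
  fail(12) 'aac': from fail(8)=7 chase 'c': 7 ⇒ 21;  out=∅∪out(21)=∅
  fail(17) 'ccb': from fail(16)=1 chase 'b': 1→0 ⇒ 0;  out=∅∪out(0)=∅
  fail(22) 'acd': from fail(21)=1 chase 'd': 1→0 ⇒ 0;  out={5}∪out(0)={5}
  fail(4) 'caca': from fail(3)=21 chase 'a': 21→1 ⇒ 2;  out=∅∪out(2)=∅
  fail(10) 'aaab': from fail(9)=8 chase 'b': 8→7→0 ⇒ 0;  out=∅∪out(0)=∅
  fail(13) 'aacc': from fail(12)=21 chase 'c': 21→1 ⇒ 16;  out=∅∪out(16)=∅
  fail(18) 'ccbd': from fail(17)=0 chase 'd': 0 ⇒ 0;  out=∅∪out(0)=∅
  fail(5) 'cacac': from fail(4)=2 chase 'c': 2 ⇒ 3;  out=∅∪out(3)=∅
  fail(11) 'aaaba': from fail(10)=0 chase 'a': 0 ⇒ 7;  out={1}∪out(7)={1}
  fail(14) 'aacca': from fail(13)=16 chase 'a': 16→1 ⇒ 2;  out=∅∪out(2)=∅
  fail(19) 'ccbda': from fail(18)=0 chase 'a': 0 ⇒ 7;  out={3}∪out(7)={3}
  fail(20) 'aaccb': from fail(13)=16 chase 'b': 16 ⇒ 17;  out={4}∪out(17)={4}
  fail(6) 'cacacd': from fail(5)=3 chase 'd': 3→21 ⇒ 22;  out={0}∪out(22)={0,5}
  fail(15) 'aaccab': from fail(14)=2 chase 'b': 2→7→0 ⇒ 0;  out={2}∪out(0)={2}

Run:
[0] read 'c'  n0⇒n1
[1] read 'c'  n1⇒n16
[2] read 'b'  n16⇒n17
[3] read 'a'  n17⇒n7 (via fail)
[4] read 'a'  n7⇒n8
[5] read 'c'  n8⇒n12
[6] read 'c'  n12⇒n13
[7] read 'b'  n13⇒n20  ** P4@[3:7]
[8] read 'c'  n20⇒n1 (via fail)
[9] read 'd'  n1⇒n0 (via fail)
[10] read 'a'  n0⇒n7
[11] read 'a'  n7⇒n8
[12] read 'a'  n8⇒n9
[13] read 'b'  n9⇒n10
[14] read 'a'  n10⇒n11  ** P1@[10:14]
[15] read 'c'  n11⇒n21 (via fail)
[16] read 'c'  n21⇒n16 (via fail)
[17] read 'b'  n16⇒n17
[18] read 'd'  n17⇒n18
[19] read 'a'  n18⇒n19  ** P3@[15:19]
[20] read 'b'  n19⇒n0 (via fail)
[21] read 'a'  n0⇒n7
[22] read 'a'  n7⇒n8
[23] read 'a'  n8⇒n9
[24] read 'c'  n9⇒n12 (via fail)
[25] read 'c'  n12⇒n13
[26] read 'a'  n13⇒n14
[27] read 'b'  n14⇒n15  ** P2@[22:27]
[28] read 'c'  n15⇒n1 (via fail)
[29] read 'a'  n1⇒n2
[30] read 'a'  n2⇒n8 (via fail)
[31] read 'c'  n8⇒n12
[32] read 'c'  n12⇒n13
[33] read 'b'  n13⇒n20  ** P4@[29:33]
[34] read 'a'  n20⇒n7 (via fail)
[35] read 'c'  n7⇒n21
[36] read 'd'  n21⇒n22  ** P5@[34:36]
[37] read 'b'  n22⇒n0 (via fail)
[38] read 'a'  n0⇒n7
[39] read 'a'  n7⇒n8
[40] read 'a'  n8⇒n9
[41] read 'b'  n9⇒n10
[42] read 'a'  n10⇒n11  ** P1@[38:42]
[43] read 'b'  n11⇒n0 (via fail)
[44] read 'b'  n0⇒n0
[45] read 'a'  n0⇒n7
[46] read 'b'  n7⇒n0 (via fail)
[47] read 'a'  n0⇒n7
[48] read 'a'  n7⇒n8
[49] read 'c'  n8⇒n12
[50] read 'c'  n12⇒n13
[51] read 'b'  n13⇒n20  ** P4@[47:51]
[52] read 'd'  n20⇒n18 (via fail)
[53] read 'a'  n18⇒n19  ** P3@[49:53]
[54] read 'a'  n19⇒n8 (via fail)
[55] read 'a'  n8⇒n9
[56] read 'b'  n9⇒n10
[57] read 'a'  n10⇒n11  ** P1@[53:57]
[58] read 'd'  n11⇒n0 (via fail)
[59] read 'c'  n0⇒n1
[60] read 'a'  n1⇒n2
[61] read 'c'  n2⇒n3
[62] read 'a'  n3⇒n4
[63] read 'c'  n4⇒n5
[64] read 'd'  n5⇒n6  ** P0@[59:64],P5@[62:64]
[65] read 'd'  n6⇒n0 (via fail)
[66] read 'a'  n0⇒n7
[67] read 'a'  n7⇒n8
[68] read 'c'  n8⇒n12
[69] read 'c'  n12⇒n13
[70] read 'a'  n13⇒n14
[71] read 'b'  n14⇒n15  ** P2@[66:71]
[72] read 'a'  n15⇒n7 (via fail)

All matches (sorted): [[7,4],[14,1],[19,3],[27,2],[33,4],[36,5],[42,1],[51,4],[53,3],[57,1],[64,0],[64,5],[71,2]]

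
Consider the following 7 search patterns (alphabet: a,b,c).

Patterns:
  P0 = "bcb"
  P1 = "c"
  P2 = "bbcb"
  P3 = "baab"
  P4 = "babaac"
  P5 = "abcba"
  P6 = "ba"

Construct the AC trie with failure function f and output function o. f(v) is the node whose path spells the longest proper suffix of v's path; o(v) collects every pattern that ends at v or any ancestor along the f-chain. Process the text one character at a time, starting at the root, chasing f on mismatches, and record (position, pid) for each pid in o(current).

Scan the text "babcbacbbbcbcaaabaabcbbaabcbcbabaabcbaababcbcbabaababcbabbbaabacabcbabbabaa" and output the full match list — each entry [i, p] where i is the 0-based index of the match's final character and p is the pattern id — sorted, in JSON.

Build automaton:
Trie nodes:
  n0 'ε': a→15 b→1 c→4
  n1 'b': a→8 b→5 c→2
  n2 'bc': b→3
  n3 'bcb': ·  [P0 ends]
  n4 'c': ·  [P1 ends]
  n5 'bb': c→6
  n6 'bbc': b→7
  n7 'bbcb': ·  [P2 ends]
  n8 'ba': a→9 b→11  [P6 ends]
  n9 'baa': b→10
  n10 'baab': ·  [P3 ends]
  n11 'bab': a→12
  n12 'baba': a→13
  n13 'babaa': c→14
  n14 'babaac': ·  [P4 ends]
  n15 'a': b→16
  n16 'ab': c→17
  n17 'abc': b→18
  n18 'abcb': a→19
  n19 'abcba': ·  [P5 ends]

BFS fail/out derivation:
  fail(1) 'b': from fail(0)=0 chase 'b': 0 ⇒ 0;  out=∅∪out(0)=∅
  fail(4) 'c': from fail(0)=0 chase 'c': 0 ⇒ 0;  out={1}∪out(0)={1}
  fail(15) 'a': from fail(0)=0 chase 'a': 0 ⇒ 0;  out=∅∪out(0)=∅
  fail(2) 'bc': from fail(1)=0 chase 'c': 0 ⇒ 4;  out=∅∪out(4)={1}
  fail(5) 'bb': from fail(1)=0 chase 'b': 0 ⇒ 1;  out=∅∪out(1)=∅
  fail(8) 'ba': from fail(1)=0 chase 'a': 0 ⇒ 15;  out={6}∪out(15)={6}
  fail(16) 'ab': from fail(15)=0 chase 'b': 0 ⇒ 1;  out=∅∪out(1)=∅
  fail(3) 'bcb': from fail(2)=4 chase 'b': 4→0 ⇒ 1;  out={0}∪out(1)={0}
  fail(6) 'bbc': from fail(5)=1 chase 'c': 1 ⇒ 2;  out=∅∪out(2)={1}
  fail(9) 'baa': from fail(8)=15 chase 'a': 15→0 ⇒ 15;  out=∅∪out(15)=∅
  fail(11) 'bab': from fail(8)=15 chase 'b': 15 ⇒ 16;  out=∅∪out(16)=∅
  fail(17) 'abc': from fail(16)=1 chase 'c': 1 ⇒ 2;  out=∅∪out(2)={1}
  fail(7) 'bbcb': from fail(6)=2 chase 'b': 2 ⇒ 3;  out={2}∪out(3)={0,2}
  fail(10) 'baab': from fail(9)=15 chase 'b': 15 ⇒ 16;  out={3}∪out(16)={3}
  fail(12) 'baba': from fail(11)=16 chase 'a': 16→1 ⇒ 8;  out=∅∪out(8)={6}
  fail(18) 'abcb': from fail(17)=2 chase 'b': 2 ⇒ 3;  out=∅∪out(3)={0}
  fail(13) 'babaa': from fail(12)=8 chase 'a': 8 ⇒ 9;  out=∅∪out(9)=∅
  fail(19) 'abcba': from fail(18)=3 chase 'a': 3→1 ⇒ 8;  out={5}∪out(8)={5,6}
  fail(14) 'babaac': from fail(13)=9 chase 'c': 9→15→0 ⇒ 4;  out={4}∪out(4)={1,4}

Run:
i=0 'b': node 0→1
i=1 'a': node 1→8  ** P6@[0:1]
i=2 'b': node 8→11
i=3 'c': node 11→17 (via fail)  ** P1@[3:3]
i=4 'b': node 17→18  ** P0@[2:4]
i=5 'a': node 18→19  ** P5@[1:5],P6@[4:5]
i=6 'c': node 19→4 (via fail)  ** P1@[6:6]
i=7 'b': node 4→1 (via fail)
i=8 'b': node 1→5
i=9 'b': node 5→5 (via fail)
i=10 'c': node 5→6  ** P1@[10:10]
i=11 'b': node 6→7  ** P0@[9:11],P2@[8:11]
i=12 'c': node 7→2 (via fail)  ** P1@[12:12]
i=13 'a': node 2→15 (via fail)
i=14 'a': node 15→15 (via fail)
i=15 'a': node 15→15 (via fail)
i=16 'b': node 15→16
i=17 'a': node 16→8 (via fail)  ** P6@[16:17]
i=18 'a': node 8→9
i=19 'b': node 9→10  ** P3@[16:19]
i=20 'c': node 10→17 (via fail)  ** P1@[20:20]
i=21 'b': node 17→18  ** P0@[19:21]
i=22 'b': node 18→5 (via fail)
i=23 'a': node 5→8 (via fail)  ** P6@[22:23]
i=24 'a': node 8→9
i=25 'b': node 9→10  ** P3@[22:25]
i=26 'c': node 10→17 (via fail)  ** P1@[26:26]
i=27 'b': node 17→18  ** P0@[25:27]
i=28 'c': node 18→2 (via fail)  ** P1@[28:28]
i=29 'b': node 2→3  ** P0@[27:29]
i=30 'a': node 3→8 (via fail)  ** P6@[29:30]
i=31 'b': node 8→11
i=32 'a': node 11→12  ** P6@[31:32]
i=33 'a': node 12→13
i=34 'b': node 13→10 (via fail)  ** P3@[31:34]
i=35 'c': node 10→17 (via fail)  ** P1@[35:35]
i=36 'b': node 17→18  ** P0@[34:36]
i=37 'a': node 18→19  ** P5@[33:37],P6@[36:37]
i=38 'a': node 19→9 (via fail)
i=39 'b': node 9→10  ** P3@[36:39]
i=40 'a': node 10→8 (via fail)  ** P6@[39:40]
i=41 'b': node 8→11
i=42 'c': node 11→17 (via fail)  ** P1@[42:42]
i=43 'b': node 17→18  ** P0@[41:43]
i=44 'c': node 18→2 (via fail)  ** P1@[44:44]
i=45 'b': node 2→3  ** P0@[43:45]
i=46 'a': node 3→8 (via fail)  ** P6@[45:46]
i=47 'b': node 8→11
i=48 'a': node 11→12  ** P6@[47:48]
i=49 'a': node 12→13
i=50 'b': node 13→10 (via fail)  ** P3@[47:50]
i=51 'a': node 10→8 (via fail)  ** P6@[50:51]
i=52 'b': node 8→11
i=53 'c': node 11→17 (via fail)  ** P1@[53:53]
i=54 'b': node 17→18  ** P0@[52:54]
i=55 'a': node 18→19  ** P5@[51:55],P6@[54:55]
i=56 'b': node 19→11 (via fail)
i=57 'b': node 11→5 (via fail)
i=58 'b': node 5→5 (via fail)
i=59 'a': node 5→8 (via fail)  ** P6@[58:59]
i=60 'a': node 8→9
i=61 'b': node 9→10  ** P3@[58:61]
i=62 'a': node 10→8 (via fail)  ** P6@[61:62]
i=63 'c': node 8→4 (via fail)  ** P1@[63:63]
i=64 'a': node 4→15 (via fail)
i=65 'b': node 15→16
i=66 'c': node 16→17  ** P1@[66:66]
i=67 'b': node 17→18  ** P0@[65:67]
i=68 'a': node 18→19  ** P5@[64:68],P6@[67:68]
i=69 'b': node 19→11 (via fail)
i=70 'b': node 11→5 (via fail)
i=71 'a': node 5→8 (via fail)  ** P6@[70:71]
i=72 'b': node 8→11
i=73 'a': node 11→12  ** P6@[72:73]
i=74 'a': node 12→13

All matches (sorted): [[1,6],[3,1],[4,0],[5,5],[5,6],[6,1],[10,1],[11,0],[11,2],[12,1],[17,6],[19,3],[20,1],[21,0],[23,6],[25,3],[26,1],[27,0],[28,1],[29,0],[30,6],[32,6],[34,3],[35,1],[36,0],[37,5],[37,6],[39,3],[40,6],[42,1],[43,0],[44,1],[45,0],[46,6],[48,6],[50,3],[51,6],[53,1],[54,0],[55,5],[55,6],[59,6],[61,3],[62,6],[63,1],[66,1],[67,0],[68,5],[68,6],[71,6],[73,6]]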